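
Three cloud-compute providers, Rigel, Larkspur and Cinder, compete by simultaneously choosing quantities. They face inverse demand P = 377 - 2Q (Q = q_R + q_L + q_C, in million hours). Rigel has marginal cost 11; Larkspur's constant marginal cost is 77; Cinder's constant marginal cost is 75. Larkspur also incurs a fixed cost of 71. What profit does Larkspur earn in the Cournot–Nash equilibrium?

Rigel's profit: π_R = (377 - 2Q)q_R - (11q_R). Setting ∂π_R/∂q_R = 0: 366 - 4q_R - 2(q_L + q_C) = 0.
Larkspur's first-order condition: 300 - 4q_L - 2(q_R + q_C) = 0.
Cinder's first-order condition: 302 - 4q_C - 2(q_R + q_L) = 0.
Adding the 3 first-order conditions: 968 − 8Q = 0, so Q = 121.
Back-substituting: q_R = (366 − 242)/2 = 62, q_L = (300 − 242)/2 = 29, q_C = (302 − 242)/2 = 30.
Price P = 377 - 2·121 = 135.
Larkspur's profit: (135 - 77)·29 - 71 = 1611.

1611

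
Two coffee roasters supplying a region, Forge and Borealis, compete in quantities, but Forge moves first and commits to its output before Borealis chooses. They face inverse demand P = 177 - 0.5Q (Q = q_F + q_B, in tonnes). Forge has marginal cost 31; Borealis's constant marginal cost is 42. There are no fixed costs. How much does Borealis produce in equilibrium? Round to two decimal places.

Solve by backward induction. Given q_F, the follower Borealis maximises π_B = (177 - (1/2)q_F - (1/2)q_B)q_B - 42q_B.
∂π_B/∂q_B = 135 - (1/2)q_F - q_B = 0 gives the reaction function q_B = (135 - (1/2)q_F).
Forge substitutes q_B(q_F) into its own profit: π_F = q_F(177 - (1/2)q_F - (135 - (1/2)q_F)/2) - 31q_F = (219/2 - (1/4)q_F)q_F - 31q_F.
Leader FOC: 157/2 - (1/2)q_F = 0, so q_F = 157.
Then q_B = (135 - (1/2)·157) = 113/2.

56.50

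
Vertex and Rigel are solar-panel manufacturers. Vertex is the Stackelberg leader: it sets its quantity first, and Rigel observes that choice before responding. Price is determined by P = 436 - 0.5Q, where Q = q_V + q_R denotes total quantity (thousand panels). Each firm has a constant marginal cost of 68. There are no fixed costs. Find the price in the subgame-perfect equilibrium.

160

The follower Rigel best-responds to any q_V: π_R = (436 - 0.5Q)q_R - 68q_R.
∂π_R/∂q_R = 368 - (1/2)q_V - q_R = 0 gives the reaction function q_R = (368 - (1/2)q_V).
The leader anticipates this reaction. Substituting into P = 436 - 0.5Q gives P = 252 - (1/4)q_V, so π_V = (252 - (1/4)q_V)q_V - 68q_V.
Leader FOC: 184 - (1/2)q_V = 0, so q_V = 368.
Then q_R = (368 - (1/2)·368) = 184.
Total output Q = 552, so price P = 436 - (1/2)·552 = 160.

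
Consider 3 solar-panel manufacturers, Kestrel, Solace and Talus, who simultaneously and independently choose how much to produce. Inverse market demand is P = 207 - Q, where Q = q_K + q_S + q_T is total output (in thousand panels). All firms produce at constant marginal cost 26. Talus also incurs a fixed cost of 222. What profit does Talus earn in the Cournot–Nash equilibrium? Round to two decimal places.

1825.56

A representative firm's profit is π_i = q_i(207 - Q) - 26q_i.
Setting ∂π_i/∂q_i = 0 with rivals' quantities fixed: 181 - 2q_i - Σ_{j≠i} q_j = 0.
By symmetry each firm produces the same amount; substituting Σ_{j≠i} q_j = 2q_i yields q_i = 181/4.
Price P = 207 - 543/4 = 285/4.
Talus's profit: (285/4 - 26)·(181/4) - 222 = 1825.5625.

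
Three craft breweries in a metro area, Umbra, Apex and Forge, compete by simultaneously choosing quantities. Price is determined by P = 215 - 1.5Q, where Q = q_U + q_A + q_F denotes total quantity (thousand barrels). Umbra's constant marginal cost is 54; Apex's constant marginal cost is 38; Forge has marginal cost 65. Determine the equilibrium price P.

Umbra's profit: π_U = (215 - 1.5Q)q_U - (54q_U). Setting ∂π_U/∂q_U = 0: 161 - 3q_U - (3/2)(q_A + q_F) = 0.
Apex's first-order condition: 177 - 3q_A - (3/2)(q_U + q_F) = 0.
Forge's profit: π_F = (215 - 1.5Q)q_F - (65q_F). Setting ∂π_F/∂q_F = 0: 150 - 3q_F - (3/2)(q_U + q_A) = 0.
Adding the 3 conditions: 488 − 3Q − 3Q = 0, i.e. Q = 244/3.
Back-substituting: q_U = (161 − 122)/(3/2) = 26, q_A = (177 − 122)/(3/2) = 110/3, q_F = (150 − 122)/(3/2) = 56/3.
Total output Q = 244/3, so price P = 215 - (3/2)·(244/3) = 93.

93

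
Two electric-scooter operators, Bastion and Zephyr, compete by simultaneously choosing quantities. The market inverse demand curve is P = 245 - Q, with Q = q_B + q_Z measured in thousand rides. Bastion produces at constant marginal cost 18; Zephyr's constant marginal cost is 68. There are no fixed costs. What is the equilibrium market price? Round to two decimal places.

110.33

Bastion's profit: π_B = (245 - Q)q_B - (18q_B). Setting ∂π_B/∂q_B = 0: 227 - 2q_B - (q_Z) = 0.
Zephyr's first-order condition: 177 - 2q_Z - (q_B) = 0.
So q_B = (227 - q_Z)/2 and q_Z = (177 - q_B)/2.
Substituting one into the other gives q_B = 277/3 and q_Z = 127/3.
Total output Q = 404/3, so price P = 245 - 404/3 = 331/3.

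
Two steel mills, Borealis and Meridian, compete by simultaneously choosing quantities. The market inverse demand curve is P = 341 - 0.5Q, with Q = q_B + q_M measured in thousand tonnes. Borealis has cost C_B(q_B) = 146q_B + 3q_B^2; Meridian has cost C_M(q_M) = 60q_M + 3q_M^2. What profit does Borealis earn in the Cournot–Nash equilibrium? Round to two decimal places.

2208.19

Borealis's profit: π_B = (341 - 0.5Q)q_B - (146q_B + 3q_B²). Setting ∂π_B/∂q_B = 0: 195 - 7q_B - (1/2)(q_M) = 0.
Meridian's profit: π_M = (341 - 0.5Q)q_M - (60q_M + 3q_M²). Setting ∂π_M/∂q_M = 0: 281 - 7q_M - (1/2)(q_B) = 0.
Best responses: q_B = (195 - (1/2)q_M)/7, q_M = (281 - (1/2)q_B)/7.
Solving the pair: q_B = 25.1179, q_M = 38.3487.
Price P = 341 - (1/2)·(952/15) = 309.2667.
Borealis's profit: 309.2667·25.1179 - 146·25.1179 - 3·25.1179² = 2208.1897.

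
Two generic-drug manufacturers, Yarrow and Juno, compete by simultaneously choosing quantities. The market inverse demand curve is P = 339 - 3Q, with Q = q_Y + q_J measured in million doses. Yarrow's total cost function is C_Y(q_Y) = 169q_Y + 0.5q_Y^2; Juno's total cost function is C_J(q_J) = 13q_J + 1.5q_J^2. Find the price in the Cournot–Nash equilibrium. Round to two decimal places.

209.89

Yarrow's profit: π_Y = (339 - 3Q)q_Y - (169q_Y + (1/2)q_Y²). Setting ∂π_Y/∂q_Y = 0: 170 - 7q_Y - 3(q_J) = 0.
Juno's profit: π_J = (339 - 3Q)q_J - (13q_J + (3/2)q_J²). Setting ∂π_J/∂q_J = 0: 326 - 9q_J - 3(q_Y) = 0.
Rearranging gives the reaction functions q_Y = (170 - 3q_J)/7 and q_J = (326 - 3q_Y)/9.
Substituting one into the other gives q_Y = 92/9 and q_J = 886/27.
Total output Q = 1162/27, so price P = 339 - 3·(1162/27) = 1889/9.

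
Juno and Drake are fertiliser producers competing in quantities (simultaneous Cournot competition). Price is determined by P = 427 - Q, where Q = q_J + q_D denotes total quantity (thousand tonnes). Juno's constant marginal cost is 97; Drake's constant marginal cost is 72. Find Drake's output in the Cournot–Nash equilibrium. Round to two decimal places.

Juno's profit: π_J = (427 - Q)q_J - (97q_J). Setting ∂π_J/∂q_J = 0: 330 - 2q_J - (q_D) = 0.
Drake's profit: π_D = (427 - Q)q_D - (72q_D). Setting ∂π_D/∂q_D = 0: 355 - 2q_D - (q_J) = 0.
Rearranging gives the reaction functions q_J = (330 - q_D)/2 and q_D = (355 - q_J)/2.
Substituting one into the other gives q_J = 305/3 and q_D = 380/3.

126.67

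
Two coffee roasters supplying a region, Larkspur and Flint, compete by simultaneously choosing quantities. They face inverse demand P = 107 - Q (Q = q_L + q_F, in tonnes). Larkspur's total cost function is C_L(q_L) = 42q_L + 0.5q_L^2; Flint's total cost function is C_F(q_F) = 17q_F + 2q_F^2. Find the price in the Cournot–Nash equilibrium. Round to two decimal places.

Larkspur's profit: π_L = (107 - Q)q_L - (42q_L + (1/2)q_L²). Setting ∂π_L/∂q_L = 0: 65 - 3q_L - (q_F) = 0.
Flint's first-order condition: 90 - 6q_F - (q_L) = 0.
So q_L = (65 - q_F)/3 and q_F = (90 - q_L)/6.
Solving the pair: q_L = 300/17, q_F = 205/17.
Total output Q = 505/17, so price P = 107 - 505/17 = 1314/17.

77.29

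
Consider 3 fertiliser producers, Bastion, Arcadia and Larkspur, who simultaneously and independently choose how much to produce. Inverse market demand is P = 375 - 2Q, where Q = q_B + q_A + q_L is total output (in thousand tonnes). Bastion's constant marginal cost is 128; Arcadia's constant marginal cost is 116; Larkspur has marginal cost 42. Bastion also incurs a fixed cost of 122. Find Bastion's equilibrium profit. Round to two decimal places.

571.78

Bastion's profit: π_B = (375 - 2Q)q_B - (128q_B). Setting ∂π_B/∂q_B = 0: 247 - 4q_B - 2(q_A + q_L) = 0.
Arcadia's first-order condition: 259 - 4q_A - 2(q_B + q_L) = 0.
Larkspur's first-order condition: 333 - 4q_L - 2(q_B + q_A) = 0.
Summing all 3 equations gives 839 − 8Q = 0, hence Q = 839/8.
Back-substituting: q_B = (247 − 839/4)/2 = 149/8, q_A = (259 − 839/4)/2 = 197/8, q_L = (333 − 839/4)/2 = 493/8.
Price P = 375 - 2·(839/8) = 661/4.
Bastion's profit: (661/4 - 128)·(149/8) - 122 = 571.7813.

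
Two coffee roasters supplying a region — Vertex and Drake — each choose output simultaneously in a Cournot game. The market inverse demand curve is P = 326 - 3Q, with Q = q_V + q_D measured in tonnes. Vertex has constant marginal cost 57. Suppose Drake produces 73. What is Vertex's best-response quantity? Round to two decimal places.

With the rival's output fixed at 73, Vertex's profit is π_V = (326 - 3·73 - 3q_V)q_V - (57q_V) = (107 - 3q_V)q_V - (57q_V).
∂π_V/∂q_V = 50 - 6q_V = 0, so q_V = 25/3.

8.33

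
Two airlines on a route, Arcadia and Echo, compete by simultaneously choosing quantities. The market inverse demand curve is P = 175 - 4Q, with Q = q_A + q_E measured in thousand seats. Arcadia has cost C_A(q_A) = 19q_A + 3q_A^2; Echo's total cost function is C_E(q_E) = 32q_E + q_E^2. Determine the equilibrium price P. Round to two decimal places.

98.68

Arcadia's profit: π_A = (175 - 4Q)q_A - (19q_A + 3q_A²). Setting ∂π_A/∂q_A = 0: 156 - 14q_A - 4(q_E) = 0.
Echo's profit: π_E = (175 - 4Q)q_E - (32q_E + q_E²). Setting ∂π_E/∂q_E = 0: 143 - 10q_E - 4(q_A) = 0.
Best responses: q_A = (156 - 4q_E)/14, q_E = (143 - 4q_A)/10.
Solving the pair: q_A = 247/31, q_E = 689/62.
Total output Q = 1183/62, so price P = 175 - 4·(1183/62) = 98.6774.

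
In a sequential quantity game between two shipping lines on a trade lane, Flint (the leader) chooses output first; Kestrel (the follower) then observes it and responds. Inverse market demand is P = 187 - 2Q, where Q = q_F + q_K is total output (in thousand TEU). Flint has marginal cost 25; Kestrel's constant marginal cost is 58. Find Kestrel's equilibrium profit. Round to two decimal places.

124.03

Solve by backward induction. Given q_F, the follower Kestrel maximises π_K = (187 - 2q_F - 2q_K)q_K - 58q_K.
∂π_K/∂q_K = 129 - 2q_F - 4q_K = 0 gives the reaction function q_K = (129 - 2q_F)/4.
Flint substitutes q_K(q_F) into its own profit: π_F = q_F(187 - 2q_F - (129 - 2q_F)/2) - 25q_F = (245/2 - q_F)q_F - 25q_F.
Leader FOC: 195/2 - 2q_F = 0, so q_F = 195/4.
Then q_K = (129 - 2·(195/4))/4 = 63/8.
Price P = 187 - 2·(453/8) = 295/4.
Kestrel's profit: (295/4 - 58)·(63/8) = 124.0313.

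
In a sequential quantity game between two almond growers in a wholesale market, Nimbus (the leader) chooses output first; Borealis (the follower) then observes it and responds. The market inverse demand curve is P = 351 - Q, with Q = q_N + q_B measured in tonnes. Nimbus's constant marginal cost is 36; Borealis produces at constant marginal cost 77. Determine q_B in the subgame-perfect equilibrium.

48

The follower Borealis best-responds to any q_N: π_B = (351 - Q)q_B - 77q_B.
∂π_B/∂q_B = 274 - q_N - 2q_B = 0 gives the reaction function q_B = (274 - q_N)/2.
Nimbus substitutes q_B(q_N) into its own profit: π_N = q_N(351 - q_N - (274 - q_N)/2) - 36q_N = (214 - (1/2)q_N)q_N - 36q_N.
The leader's first-order condition 178 - q_N = 0 yields q_N = 178.
Then q_B = (274 - 178)/2 = 48.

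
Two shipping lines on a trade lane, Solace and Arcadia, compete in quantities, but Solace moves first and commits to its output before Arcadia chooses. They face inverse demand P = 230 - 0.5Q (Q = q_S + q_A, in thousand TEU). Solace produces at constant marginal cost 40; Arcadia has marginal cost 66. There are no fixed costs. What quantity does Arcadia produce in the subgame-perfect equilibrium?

Solve by backward induction. Given q_S, the follower Arcadia maximises π_A = (230 - (1/2)q_S - (1/2)q_A)q_A - 66q_A.
Follower FOC: 164 - (1/2)q_S - q_A = 0, so q_A(q_S) = (164 - (1/2)q_S).
The leader anticipates this reaction. Substituting into P = 230 - 0.5Q gives P = 148 - (1/4)q_S, so π_S = (148 - (1/4)q_S)q_S - 40q_S.
Leader FOC: 108 - (1/2)q_S = 0, so q_S = 216.
Then q_A = (164 - (1/2)·216) = 56.

56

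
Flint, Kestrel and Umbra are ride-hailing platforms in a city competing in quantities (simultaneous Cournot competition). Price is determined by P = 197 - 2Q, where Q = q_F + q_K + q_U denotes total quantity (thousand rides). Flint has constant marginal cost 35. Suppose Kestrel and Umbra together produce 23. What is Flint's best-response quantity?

29

With rivals' combined output fixed at 23, Flint's profit is π_F = (197 - 2·23 - 2q_F)q_F - (35q_F) = (151 - 2q_F)q_F - (35q_F).
∂π_F/∂q_F = 116 - 4q_F = 0, so q_F = 29.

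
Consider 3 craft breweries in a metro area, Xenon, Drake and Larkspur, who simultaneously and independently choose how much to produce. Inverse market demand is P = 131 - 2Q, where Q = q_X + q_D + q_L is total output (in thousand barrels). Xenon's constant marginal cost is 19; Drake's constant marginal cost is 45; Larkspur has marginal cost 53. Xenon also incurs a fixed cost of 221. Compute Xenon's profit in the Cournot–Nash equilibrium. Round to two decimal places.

703.50

Xenon's profit: π_X = (131 - 2Q)q_X - (19q_X). Setting ∂π_X/∂q_X = 0: 112 - 4q_X - 2(q_D + q_L) = 0.
Drake's profit: π_D = (131 - 2Q)q_D - (45q_D). Setting ∂π_D/∂q_D = 0: 86 - 4q_D - 2(q_X + q_L) = 0.
Larkspur's first-order condition: 78 - 4q_L - 2(q_X + q_D) = 0.
Adding the 3 first-order conditions: 276 − 8Q = 0, so Q = 69/2.
Back-substituting: q_X = (112 − 69)/2 = 43/2, q_D = (86 − 69)/2 = 17/2, q_L = (78 − 69)/2 = 9/2.
Price P = 131 - 2·(69/2) = 62.
Xenon's profit: (62 - 19)·(43/2) - 221 = 1407/2.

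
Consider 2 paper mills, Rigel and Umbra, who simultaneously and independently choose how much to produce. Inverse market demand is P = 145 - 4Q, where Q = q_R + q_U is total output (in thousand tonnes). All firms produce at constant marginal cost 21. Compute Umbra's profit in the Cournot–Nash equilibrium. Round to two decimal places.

427.11

Each firm earns π_i = (145 - 4Q)q_i - 21q_i.
First-order condition (treating rivals' output as given): 124 - 8q_i - 4q_j = 0.
By symmetry each firm produces the same amount; substituting q_j = q_i yields q_i = 124/12 = 31/3.
Price P = 145 - 4·(62/3) = 187/3.
Umbra's profit: (187/3 - 21)·(31/3) = 427.1111.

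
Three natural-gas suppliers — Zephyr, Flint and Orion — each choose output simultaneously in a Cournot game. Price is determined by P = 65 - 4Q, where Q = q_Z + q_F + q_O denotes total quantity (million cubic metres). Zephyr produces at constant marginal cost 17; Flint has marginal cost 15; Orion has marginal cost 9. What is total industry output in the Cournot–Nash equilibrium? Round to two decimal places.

Zephyr's profit: π_Z = (65 - 4Q)q_Z - (17q_Z). Setting ∂π_Z/∂q_Z = 0: 48 - 8q_Z - 4(q_F + q_O) = 0.
Flint's profit: π_F = (65 - 4Q)q_F - (15q_F). Setting ∂π_F/∂q_F = 0: 50 - 8q_F - 4(q_Z + q_O) = 0.
Orion's first-order condition: 56 - 8q_O - 4(q_Z + q_F) = 0.
Adding the 3 conditions: 154 − 8Q − 8Q = 0, i.e. Q = 77/8.
Back-substituting: q_Z = (48 − 77/2)/4 = 19/8, q_F = (50 − 77/2)/4 = 23/8, q_O = (56 − 77/2)/4 = 35/8.
Total output Q = 19/8 + 23/8 + 35/8 = 77/8.

9.63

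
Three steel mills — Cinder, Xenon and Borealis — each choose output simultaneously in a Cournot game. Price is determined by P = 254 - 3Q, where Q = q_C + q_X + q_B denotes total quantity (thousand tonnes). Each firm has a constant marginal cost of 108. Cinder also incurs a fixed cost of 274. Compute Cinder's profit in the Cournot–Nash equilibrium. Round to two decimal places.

A representative firm's profit is π_i = q_i(254 - 3Q) - 108q_i.
Setting ∂π_i/∂q_i = 0 with rivals' quantities fixed: 146 - 6q_i - 3·Σ_{j≠i} q_j = 0.
By symmetry each firm produces the same amount; substituting Σ_{j≠i} q_j = 2q_i yields q_i = 146/12 = 73/6.
Price P = 254 - 3·(73/2) = 289/2.
Cinder's profit: (289/2 - 108)·(73/6) - 274 = 170.0833.

170.08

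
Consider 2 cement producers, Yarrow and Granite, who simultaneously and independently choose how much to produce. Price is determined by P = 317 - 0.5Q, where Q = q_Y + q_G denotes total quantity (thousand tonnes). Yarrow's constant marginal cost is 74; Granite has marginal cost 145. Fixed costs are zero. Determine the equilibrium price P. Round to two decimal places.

Yarrow's profit: π_Y = (317 - 0.5Q)q_Y - (74q_Y). Setting ∂π_Y/∂q_Y = 0: 243 - q_Y - (1/2)(q_G) = 0.
Granite's first-order condition: 172 - q_G - (1/2)(q_Y) = 0.
Rearranging gives the reaction functions q_Y = (243 - (1/2)q_G) and q_G = (172 - (1/2)q_Y).
Substituting one into the other gives q_Y = 628/3 and q_G = 202/3.
Total output Q = 830/3, so price P = 317 - (1/2)·(830/3) = 536/3.

178.67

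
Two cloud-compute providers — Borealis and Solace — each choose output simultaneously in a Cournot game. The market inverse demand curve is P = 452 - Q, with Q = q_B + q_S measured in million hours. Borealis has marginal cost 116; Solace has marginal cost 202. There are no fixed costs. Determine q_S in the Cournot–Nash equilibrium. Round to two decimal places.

Borealis's profit: π_B = (452 - Q)q_B - (116q_B). Setting ∂π_B/∂q_B = 0: 336 - 2q_B - (q_S) = 0.
Solace's profit: π_S = (452 - Q)q_S - (202q_S). Setting ∂π_S/∂q_S = 0: 250 - 2q_S - (q_B) = 0.
Rearranging gives the reaction functions q_B = (336 - q_S)/2 and q_S = (250 - q_B)/2.
Substituting one into the other gives q_B = 422/3 and q_S = 164/3.

54.67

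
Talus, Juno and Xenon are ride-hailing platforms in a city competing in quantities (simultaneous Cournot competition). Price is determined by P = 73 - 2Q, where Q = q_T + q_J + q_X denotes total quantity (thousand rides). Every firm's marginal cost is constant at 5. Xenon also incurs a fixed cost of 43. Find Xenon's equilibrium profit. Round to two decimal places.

A representative firm's profit is π_i = q_i(73 - 2Q) - 5q_i.
First-order condition (treating rivals' output as given): 68 - 4q_i - 2·Σ_{j≠i} q_j = 0.
By symmetry each firm produces the same amount; substituting Σ_{j≠i} q_j = 2q_i yields q_i = 68/8 = 17/2.
Price P = 73 - 2·(51/2) = 22.
Xenon's profit: (22 - 5)·(17/2) - 43 = 203/2.

101.50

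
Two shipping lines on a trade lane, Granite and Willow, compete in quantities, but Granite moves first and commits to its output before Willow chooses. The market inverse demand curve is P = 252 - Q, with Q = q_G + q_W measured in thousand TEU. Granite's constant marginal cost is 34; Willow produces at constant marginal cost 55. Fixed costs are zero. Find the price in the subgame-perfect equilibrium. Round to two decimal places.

The follower Willow best-responds to any q_G: π_W = (252 - Q)q_W - 55q_W.
∂π_W/∂q_W = 197 - q_G - 2q_W = 0 gives the reaction function q_W = (197 - q_G)/2.
The leader anticipates this reaction. Substituting into P = 252 - Q gives P = 307/2 - (1/2)q_G, so π_G = (307/2 - (1/2)q_G)q_G - 34q_G.
Maximising: ∂π_G/∂q_G = 239/2 - q_G = 0, giving q_G = 239/2.
Then q_W = (197 - 239/2)/2 = 155/4.
Total output Q = 633/4, so price P = 252 - 633/4 = 375/4.

93.75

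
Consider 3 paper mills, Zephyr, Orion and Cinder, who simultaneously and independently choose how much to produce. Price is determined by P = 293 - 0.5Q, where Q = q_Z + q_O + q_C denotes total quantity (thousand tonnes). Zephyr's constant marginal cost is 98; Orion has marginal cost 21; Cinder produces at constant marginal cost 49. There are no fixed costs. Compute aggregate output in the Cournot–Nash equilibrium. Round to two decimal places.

Zephyr's profit: π_Z = (293 - 0.5Q)q_Z - (98q_Z). Setting ∂π_Z/∂q_Z = 0: 195 - q_Z - (1/2)(q_O + q_C) = 0.
Orion's first-order condition: 272 - q_O - (1/2)(q_Z + q_C) = 0.
Cinder's first-order condition: 244 - q_C - (1/2)(q_Z + q_O) = 0.
Summing all 3 equations gives 711 − 2Q = 0, hence Q = 711/2.
Back-substituting: q_Z = (195 − 711/4)/(1/2) = 69/2, q_O = (272 − 711/4)/(1/2) = 377/2, q_C = (244 − 711/4)/(1/2) = 265/2.
Total output Q = 69/2 + 377/2 + 265/2 = 711/2.

355.50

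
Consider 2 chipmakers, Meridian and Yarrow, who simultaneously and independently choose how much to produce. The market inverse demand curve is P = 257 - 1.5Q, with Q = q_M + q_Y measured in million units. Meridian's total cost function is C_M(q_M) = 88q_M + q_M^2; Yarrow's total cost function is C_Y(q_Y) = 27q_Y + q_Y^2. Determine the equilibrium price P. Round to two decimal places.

Meridian's profit: π_M = (257 - 1.5Q)q_M - (88q_M + q_M²). Setting ∂π_M/∂q_M = 0: 169 - 5q_M - (3/2)(q_Y) = 0.
Yarrow's first-order condition: 230 - 5q_Y - (3/2)(q_M) = 0.
Best responses: q_M = (169 - (3/2)q_Y)/5, q_Y = (230 - (3/2)q_M)/5.
Solving the pair: q_M = 21.9780, q_Y = 39.4066.
Total output Q = 798/13, so price P = 257 - (3/2)·(798/13) = 164.9231.

164.92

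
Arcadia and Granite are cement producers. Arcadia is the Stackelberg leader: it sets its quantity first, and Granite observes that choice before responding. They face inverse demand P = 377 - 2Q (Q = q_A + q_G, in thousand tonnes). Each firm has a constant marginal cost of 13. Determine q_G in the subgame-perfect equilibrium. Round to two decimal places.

45.50

Solve by backward induction. Given q_A, the follower Granite maximises π_G = (377 - 2q_A - 2q_G)q_G - 13q_G.
Follower FOC: 364 - 2q_A - 4q_G = 0, so q_G(q_A) = (364 - 2q_A)/4.
Arcadia substitutes q_G(q_A) into its own profit: π_A = q_A(377 - 2q_A - (364 - 2q_A)/2) - 13q_A = (195 - q_A)q_A - 13q_A.
The leader's first-order condition 182 - 2q_A = 0 yields q_A = 91.
Then q_G = (364 - 2·91)/4 = 91/2.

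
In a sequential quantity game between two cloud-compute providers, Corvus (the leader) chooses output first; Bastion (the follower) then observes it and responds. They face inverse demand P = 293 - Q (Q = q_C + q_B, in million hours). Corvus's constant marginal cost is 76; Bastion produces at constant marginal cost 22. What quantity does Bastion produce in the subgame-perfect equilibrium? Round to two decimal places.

The follower Bastion best-responds to any q_C: π_B = (293 - Q)q_B - 22q_B.
∂π_B/∂q_B = 271 - q_C - 2q_B = 0 gives the reaction function q_B = (271 - q_C)/2.
Corvus substitutes q_B(q_C) into its own profit: π_C = q_C(293 - q_C - (271 - q_C)/2) - 76q_C = (315/2 - (1/2)q_C)q_C - 76q_C.
The leader's first-order condition 163/2 - q_C = 0 yields q_C = 163/2.
Then q_B = (271 - 163/2)/2 = 379/4.

94.75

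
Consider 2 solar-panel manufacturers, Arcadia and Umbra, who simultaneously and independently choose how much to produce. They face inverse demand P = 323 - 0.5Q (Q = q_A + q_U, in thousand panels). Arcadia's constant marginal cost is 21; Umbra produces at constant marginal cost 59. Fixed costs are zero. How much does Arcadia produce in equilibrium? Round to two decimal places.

226.67

Arcadia's profit: π_A = (323 - 0.5Q)q_A - (21q_A). Setting ∂π_A/∂q_A = 0: 302 - q_A - (1/2)(q_U) = 0.
Umbra's profit: π_U = (323 - 0.5Q)q_U - (59q_U). Setting ∂π_U/∂q_U = 0: 264 - q_U - (1/2)(q_A) = 0.
Rearranging gives the reaction functions q_A = (302 - (1/2)q_U) and q_U = (264 - (1/2)q_A).
Substituting one into the other gives q_A = 680/3 and q_U = 452/3.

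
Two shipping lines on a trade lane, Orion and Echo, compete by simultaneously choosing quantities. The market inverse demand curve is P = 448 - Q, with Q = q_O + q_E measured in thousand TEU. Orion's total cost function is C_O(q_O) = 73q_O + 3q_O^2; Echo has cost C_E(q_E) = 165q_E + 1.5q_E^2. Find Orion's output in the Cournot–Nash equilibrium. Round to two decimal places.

Orion's profit: π_O = (448 - Q)q_O - (73q_O + 3q_O²). Setting ∂π_O/∂q_O = 0: 375 - 8q_O - (q_E) = 0.
Echo's first-order condition: 283 - 5q_E - (q_O) = 0.
Rearranging gives the reaction functions q_O = (375 - q_E)/8 and q_E = (283 - q_O)/5.
Substituting one into the other gives q_O = 1592/39 and q_E = 1889/39.

40.82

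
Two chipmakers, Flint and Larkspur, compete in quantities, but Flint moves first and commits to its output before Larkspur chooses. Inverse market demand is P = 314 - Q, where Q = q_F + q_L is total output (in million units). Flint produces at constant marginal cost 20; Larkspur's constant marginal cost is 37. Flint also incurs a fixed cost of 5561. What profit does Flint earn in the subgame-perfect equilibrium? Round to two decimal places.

Solve by backward induction. Given q_F, the follower Larkspur maximises π_L = (314 - q_F - q_L)q_L - 37q_L.
∂π_L/∂q_L = 277 - q_F - 2q_L = 0 gives the reaction function q_L = (277 - q_F)/2.
The leader anticipates this reaction. Substituting into P = 314 - Q gives P = 351/2 - (1/2)q_F, so π_F = (351/2 - (1/2)q_F)q_F - 20q_F.
Leader FOC: 311/2 - q_F = 0, so q_F = 311/2.
Then q_L = (277 - 311/2)/2 = 243/4.
Price P = 314 - 865/4 = 391/4.
Flint's profit: (391/4 - 20)·(311/2) - 5561 = 6529.1250.

6529.13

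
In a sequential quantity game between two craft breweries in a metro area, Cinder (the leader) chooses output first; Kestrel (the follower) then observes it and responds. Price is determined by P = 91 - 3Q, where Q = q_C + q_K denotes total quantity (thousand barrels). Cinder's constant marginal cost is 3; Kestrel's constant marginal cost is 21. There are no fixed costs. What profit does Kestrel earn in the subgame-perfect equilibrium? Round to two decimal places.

The follower Kestrel best-responds to any q_C: π_K = (91 - 3Q)q_K - 21q_K.
Setting the follower's marginal profit to zero, 70 - 3q_C - 6q_K = 0, i.e. q_K = (70 - 3q_C)/6.
Cinder substitutes q_K(q_C) into its own profit: π_C = q_C(91 - 3q_C - (70 - 3q_C)/2) - 3q_C = (56 - (3/2)q_C)q_C - 3q_C.
Maximising: ∂π_C/∂q_C = 53 - 3q_C = 0, giving q_C = 53/3.
Then q_K = (70 - 3·(53/3))/6 = 17/6.
Price P = 91 - 3·(41/2) = 59/2.
Kestrel's profit: (59/2 - 21)·(17/6) = 289/12.

24.08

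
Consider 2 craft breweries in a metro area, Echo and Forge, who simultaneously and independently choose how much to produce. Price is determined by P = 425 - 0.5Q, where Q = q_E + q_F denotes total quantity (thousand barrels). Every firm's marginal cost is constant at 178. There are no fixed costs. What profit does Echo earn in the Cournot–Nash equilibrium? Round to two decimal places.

13557.56

Each firm earns π_i = (425 - 0.5Q)q_i - 178q_i.
First-order condition (treating rivals' output as given): 247 - q_i - (1/2)q_j = 0.
With identical firms every q_j equals q_i, so q_j = q_i and 247 = (3/2)q_i, giving q_i = 494/3.
Price P = 425 - (1/2)·(988/3) = 781/3.
Echo's profit: (781/3 - 178)·(494/3) = 13557.5556.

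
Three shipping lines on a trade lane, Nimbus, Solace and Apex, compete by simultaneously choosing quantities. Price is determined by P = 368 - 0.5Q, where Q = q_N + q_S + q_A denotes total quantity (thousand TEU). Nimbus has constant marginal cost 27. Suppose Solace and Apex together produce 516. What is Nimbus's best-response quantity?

83

With rivals' combined output fixed at 516, Nimbus's profit is π_N = (368 - (1/2)·516 - (1/2)q_N)q_N - (27q_N) = (110 - (1/2)q_N)q_N - (27q_N).
∂π_N/∂q_N = 83 - q_N = 0, so q_N = 83.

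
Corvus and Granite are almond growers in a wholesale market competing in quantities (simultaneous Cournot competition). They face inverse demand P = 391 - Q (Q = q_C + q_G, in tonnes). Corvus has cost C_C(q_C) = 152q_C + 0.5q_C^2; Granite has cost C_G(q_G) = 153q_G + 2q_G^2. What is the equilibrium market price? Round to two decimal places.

292.71

Corvus's profit: π_C = (391 - Q)q_C - (152q_C + (1/2)q_C²). Setting ∂π_C/∂q_C = 0: 239 - 3q_C - (q_G) = 0.
Granite's profit: π_G = (391 - Q)q_G - (153q_G + 2q_G²). Setting ∂π_G/∂q_G = 0: 238 - 6q_G - (q_C) = 0.
Rearranging gives the reaction functions q_C = (239 - q_G)/3 and q_G = (238 - q_C)/6.
Solving the pair: q_C = 1196/17, q_G = 475/17.
Total output Q = 1671/17, so price P = 391 - 1671/17 = 292.7059.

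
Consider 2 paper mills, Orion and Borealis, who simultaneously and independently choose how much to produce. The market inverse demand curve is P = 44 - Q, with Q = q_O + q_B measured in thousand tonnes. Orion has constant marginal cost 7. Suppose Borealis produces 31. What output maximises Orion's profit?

With the rival's output fixed at 31, Orion's profit is π_O = (44 - 31 - q_O)q_O - (7q_O) = (13 - q_O)q_O - (7q_O).
∂π_O/∂q_O = 6 - 2q_O = 0, so q_O = 3.

3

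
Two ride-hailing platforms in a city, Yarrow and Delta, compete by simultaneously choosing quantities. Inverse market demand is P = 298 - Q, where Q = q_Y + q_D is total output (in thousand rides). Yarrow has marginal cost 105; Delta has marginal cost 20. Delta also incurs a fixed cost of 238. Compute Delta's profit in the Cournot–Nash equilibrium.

Yarrow's profit: π_Y = (298 - Q)q_Y - (105q_Y). Setting ∂π_Y/∂q_Y = 0: 193 - 2q_Y - (q_D) = 0.
Delta's profit: π_D = (298 - Q)q_D - (20q_D). Setting ∂π_D/∂q_D = 0: 278 - 2q_D - (q_Y) = 0.
Rearranging gives the reaction functions q_Y = (193 - q_D)/2 and q_D = (278 - q_Y)/2.
Substituting one into the other gives q_Y = 36 and q_D = 121.
Price P = 298 - 157 = 141.
Delta's profit: (141 - 20)·121 - 238 = 14403.

14403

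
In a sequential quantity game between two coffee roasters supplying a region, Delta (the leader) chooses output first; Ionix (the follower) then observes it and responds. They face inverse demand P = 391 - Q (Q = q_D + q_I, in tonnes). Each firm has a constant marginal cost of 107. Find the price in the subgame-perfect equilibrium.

178

The follower Ionix best-responds to any q_D: π_I = (391 - Q)q_I - 107q_I.
∂π_I/∂q_I = 284 - q_D - 2q_I = 0 gives the reaction function q_I = (284 - q_D)/2.
The leader anticipates this reaction. Substituting into P = 391 - Q gives P = 249 - (1/2)q_D, so π_D = (249 - (1/2)q_D)q_D - 107q_D.
Leader FOC: 142 - q_D = 0, so q_D = 142.
Then q_I = (284 - 142)/2 = 71.
Total output Q = 213, so price P = 391 - 213 = 178.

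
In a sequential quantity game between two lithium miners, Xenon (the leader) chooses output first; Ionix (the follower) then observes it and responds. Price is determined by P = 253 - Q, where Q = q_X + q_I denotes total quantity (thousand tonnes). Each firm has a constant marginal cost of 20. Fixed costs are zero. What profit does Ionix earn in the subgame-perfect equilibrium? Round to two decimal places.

3393.06

The follower Ionix best-responds to any q_X: π_I = (253 - Q)q_I - 20q_I.
Follower FOC: 233 - q_X - 2q_I = 0, so q_I(q_X) = (233 - q_X)/2.
Xenon substitutes q_I(q_X) into its own profit: π_X = q_X(253 - q_X - (233 - q_X)/2) - 20q_X = (273/2 - (1/2)q_X)q_X - 20q_X.
The leader's first-order condition 233/2 - q_X = 0 yields q_X = 233/2.
Then q_I = (233 - 233/2)/2 = 233/4.
Price P = 253 - 699/4 = 313/4.
Ionix's profit: (313/4 - 20)·(233/4) = 3393.0625.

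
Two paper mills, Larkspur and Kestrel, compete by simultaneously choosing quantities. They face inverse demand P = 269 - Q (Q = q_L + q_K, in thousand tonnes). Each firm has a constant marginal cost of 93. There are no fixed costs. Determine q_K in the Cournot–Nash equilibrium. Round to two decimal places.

58.67

Each firm earns π_i = (269 - Q)q_i - 93q_i.
First-order condition (treating rivals' output as given): 176 - 2q_i - q_j = 0.
By symmetry each firm produces the same amount; substituting q_j = q_i yields q_i = 176/3.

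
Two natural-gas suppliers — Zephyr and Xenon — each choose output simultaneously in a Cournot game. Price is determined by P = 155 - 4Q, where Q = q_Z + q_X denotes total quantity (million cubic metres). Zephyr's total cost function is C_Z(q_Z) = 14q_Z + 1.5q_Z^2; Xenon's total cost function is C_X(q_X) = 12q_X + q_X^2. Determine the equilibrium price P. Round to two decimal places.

76.40

Zephyr's profit: π_Z = (155 - 4Q)q_Z - (14q_Z + (3/2)q_Z²). Setting ∂π_Z/∂q_Z = 0: 141 - 11q_Z - 4(q_X) = 0.
Xenon's first-order condition: 143 - 10q_X - 4(q_Z) = 0.
Rearranging gives the reaction functions q_Z = (141 - 4q_X)/11 and q_X = (143 - 4q_Z)/10.
Substituting one into the other gives q_Z = 419/47 and q_X = 1009/94.
Total output Q = 1847/94, so price P = 155 - 4·(1847/94) = 76.4043.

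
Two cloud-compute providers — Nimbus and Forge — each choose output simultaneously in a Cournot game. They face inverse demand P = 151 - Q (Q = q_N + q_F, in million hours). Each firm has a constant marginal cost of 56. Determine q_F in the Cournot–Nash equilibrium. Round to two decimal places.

Each firm earns π_i = (151 - Q)q_i - 56q_i.
First-order condition (treating rivals' output as given): 95 - 2q_i - q_j = 0.
With identical firms every q_j equals q_i, so q_j = q_i and 95 = 3q_i, giving q_i = 95/3.

31.67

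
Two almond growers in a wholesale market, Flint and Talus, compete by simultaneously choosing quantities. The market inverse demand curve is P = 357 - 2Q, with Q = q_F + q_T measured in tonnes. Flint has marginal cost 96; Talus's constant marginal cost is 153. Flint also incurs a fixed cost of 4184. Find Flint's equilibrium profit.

Flint's profit: π_F = (357 - 2Q)q_F - (96q_F). Setting ∂π_F/∂q_F = 0: 261 - 4q_F - 2(q_T) = 0.
Talus's profit: π_T = (357 - 2Q)q_T - (153q_T). Setting ∂π_T/∂q_T = 0: 204 - 4q_T - 2(q_F) = 0.
Best responses: q_F = (261 - 2q_T)/4, q_T = (204 - 2q_F)/4.
Solving the pair: q_F = 53, q_T = 49/2.
Price P = 357 - 2·(155/2) = 202.
Flint's profit: (202 - 96)·53 - 4184 = 1434.

1434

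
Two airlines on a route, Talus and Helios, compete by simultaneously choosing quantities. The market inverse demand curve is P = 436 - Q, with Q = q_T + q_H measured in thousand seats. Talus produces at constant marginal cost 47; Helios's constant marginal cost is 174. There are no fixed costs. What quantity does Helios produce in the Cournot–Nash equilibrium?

45

Talus's profit: π_T = (436 - Q)q_T - (47q_T). Setting ∂π_T/∂q_T = 0: 389 - 2q_T - (q_H) = 0.
Helios's profit: π_H = (436 - Q)q_H - (174q_H). Setting ∂π_H/∂q_H = 0: 262 - 2q_H - (q_T) = 0.
Rearranging gives the reaction functions q_T = (389 - q_H)/2 and q_H = (262 - q_T)/2.
Substituting one into the other gives q_T = 172 and q_H = 45.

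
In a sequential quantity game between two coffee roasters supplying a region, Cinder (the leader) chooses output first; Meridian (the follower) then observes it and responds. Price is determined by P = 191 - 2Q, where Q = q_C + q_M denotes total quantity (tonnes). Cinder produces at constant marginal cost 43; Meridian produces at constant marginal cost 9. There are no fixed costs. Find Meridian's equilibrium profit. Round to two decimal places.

1953.13

Solve by backward induction. Given q_C, the follower Meridian maximises π_M = (191 - 2q_C - 2q_M)q_M - 9q_M.
Setting the follower's marginal profit to zero, 182 - 2q_C - 4q_M = 0, i.e. q_M = (182 - 2q_C)/4.
Cinder substitutes q_M(q_C) into its own profit: π_C = q_C(191 - 2q_C - (182 - 2q_C)/2) - 43q_C = (100 - q_C)q_C - 43q_C.
Leader FOC: 57 - 2q_C = 0, so q_C = 57/2.
Then q_M = (182 - 2·(57/2))/4 = 125/4.
Price P = 191 - 2·(239/4) = 143/2.
Meridian's profit: (143/2 - 9)·(125/4) = 1953.1250.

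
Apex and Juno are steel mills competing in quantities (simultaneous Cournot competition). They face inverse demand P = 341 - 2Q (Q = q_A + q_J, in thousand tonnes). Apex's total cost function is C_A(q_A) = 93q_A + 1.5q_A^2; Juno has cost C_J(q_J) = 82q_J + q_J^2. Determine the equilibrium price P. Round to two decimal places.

Apex's profit: π_A = (341 - 2Q)q_A - (93q_A + (3/2)q_A²). Setting ∂π_A/∂q_A = 0: 248 - 7q_A - 2(q_J) = 0.
Juno's first-order condition: 259 - 6q_J - 2(q_A) = 0.
Best responses: q_A = (248 - 2q_J)/7, q_J = (259 - 2q_A)/6.
Solving the pair: q_A = 485/19, q_J = 1317/38.
Total output Q = 60.1842, so price P = 341 - 2·60.1842 = 220.6316.

220.63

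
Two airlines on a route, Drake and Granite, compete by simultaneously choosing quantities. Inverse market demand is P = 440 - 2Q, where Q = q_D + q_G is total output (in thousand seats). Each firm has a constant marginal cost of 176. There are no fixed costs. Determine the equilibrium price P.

264

Each firm earns π_i = (440 - 2Q)q_i - 176q_i.
First-order condition (treating rivals' output as given): 264 - 4q_i - 2q_j = 0.
With identical firms every q_j equals q_i, so q_j = q_i and 264 = 6q_i, giving q_i = 44.
Total output Q = 88, so price P = 440 - 2·88 = 264.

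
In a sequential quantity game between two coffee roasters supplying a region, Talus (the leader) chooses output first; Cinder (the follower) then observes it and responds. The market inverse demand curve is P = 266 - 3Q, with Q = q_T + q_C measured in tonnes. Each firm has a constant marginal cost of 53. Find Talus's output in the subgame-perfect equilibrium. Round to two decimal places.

The follower Cinder best-responds to any q_T: π_C = (266 - 3Q)q_C - 53q_C.
Follower FOC: 213 - 3q_T - 6q_C = 0, so q_C(q_T) = (213 - 3q_T)/6.
Talus substitutes q_C(q_T) into its own profit: π_T = q_T(266 - 3q_T - (213 - 3q_T)/2) - 53q_T = (319/2 - (3/2)q_T)q_T - 53q_T.
Leader FOC: 213/2 - 3q_T = 0, so q_T = 71/2.
Then q_C = (213 - 3·(71/2))/6 = 71/4.

35.50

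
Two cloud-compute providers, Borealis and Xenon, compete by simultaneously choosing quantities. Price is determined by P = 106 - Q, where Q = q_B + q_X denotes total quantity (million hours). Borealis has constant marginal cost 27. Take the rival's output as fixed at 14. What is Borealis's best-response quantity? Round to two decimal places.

With the rival's output fixed at 14, Borealis's profit is π_B = (106 - 14 - q_B)q_B - (27q_B) = (92 - q_B)q_B - (27q_B).
∂π_B/∂q_B = 65 - 2q_B = 0, so q_B = 65/2.

32.50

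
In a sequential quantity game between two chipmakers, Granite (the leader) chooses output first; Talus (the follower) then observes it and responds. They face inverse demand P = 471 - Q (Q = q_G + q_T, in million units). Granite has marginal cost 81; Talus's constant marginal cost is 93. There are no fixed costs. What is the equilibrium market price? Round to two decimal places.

The follower Talus best-responds to any q_G: π_T = (471 - Q)q_T - 93q_T.
Setting the follower's marginal profit to zero, 378 - q_G - 2q_T = 0, i.e. q_T = (378 - q_G)/2.
Granite substitutes q_T(q_G) into its own profit: π_G = q_G(471 - q_G - (378 - q_G)/2) - 81q_G = (282 - (1/2)q_G)q_G - 81q_G.
Leader FOC: 201 - q_G = 0, so q_G = 201.
Then q_T = (378 - 201)/2 = 177/2.
Total output Q = 579/2, so price P = 471 - 579/2 = 363/2.

181.50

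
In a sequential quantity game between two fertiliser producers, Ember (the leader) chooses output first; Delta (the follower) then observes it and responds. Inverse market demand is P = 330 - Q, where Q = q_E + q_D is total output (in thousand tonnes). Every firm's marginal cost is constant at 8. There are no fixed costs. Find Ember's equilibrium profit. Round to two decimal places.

The follower Delta best-responds to any q_E: π_D = (330 - Q)q_D - 8q_D.
Follower FOC: 322 - q_E - 2q_D = 0, so q_D(q_E) = (322 - q_E)/2.
Ember substitutes q_D(q_E) into its own profit: π_E = q_E(330 - q_E - (322 - q_E)/2) - 8q_E = (169 - (1/2)q_E)q_E - 8q_E.
Leader FOC: 161 - q_E = 0, so q_E = 161.
Then q_D = (322 - 161)/2 = 161/2.
Price P = 330 - 483/2 = 177/2.
Ember's profit: (177/2 - 8)·161 = 12960.5000.

12960.50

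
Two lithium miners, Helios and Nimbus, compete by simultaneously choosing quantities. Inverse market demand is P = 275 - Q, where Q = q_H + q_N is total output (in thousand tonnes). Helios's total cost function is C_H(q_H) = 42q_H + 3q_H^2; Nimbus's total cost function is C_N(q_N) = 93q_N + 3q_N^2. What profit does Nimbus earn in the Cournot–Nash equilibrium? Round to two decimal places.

Helios's profit: π_H = (275 - Q)q_H - (42q_H + 3q_H²). Setting ∂π_H/∂q_H = 0: 233 - 8q_H - (q_N) = 0.
Nimbus's first-order condition: 182 - 8q_N - (q_H) = 0.
So q_H = (233 - q_N)/8 and q_N = (182 - q_H)/8.
Solving the pair: q_H = 1682/63, q_N = 1223/63.
Price P = 275 - 415/9 = 228.8889.
Nimbus's profit: 228.8889·(1223/63) - 93·(1223/63) - 3(1223/63)² = 1507.4114.

1507.41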